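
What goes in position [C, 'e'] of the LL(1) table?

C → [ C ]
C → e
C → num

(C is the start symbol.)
C → e

To find M[C, 'e'], we find productions for C where 'e' is in the predict set (PREDICT(N → α) = (FIRST(α) \ {ε}) ∪ (FOLLOW(N) if α ⇒* ε)).

C → [ C ]: PREDICT = { '[' }
C → e: PREDICT = { 'e' }
  'e' is in predict set, so this production goes in M[C, 'e']
C → num: PREDICT = { 'num' }

M[C, 'e'] = C → e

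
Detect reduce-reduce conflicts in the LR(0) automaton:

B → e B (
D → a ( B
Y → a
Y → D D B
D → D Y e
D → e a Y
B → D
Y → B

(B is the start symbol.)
Yes — I15: [Y → B .] vs [Y → D D B .]

A reduce-reduce conflict occurs when an LR(0) state has two complete items [A → α .] and [B → β .] — both call for a reduction, and with no lookahead the parser cannot choose between them.

Augment with B' → B and build the canonical LR(0) collection (I0 = CLOSURE({[B' → . B]}), then GOTO on every symbol after a dot until no new states appear). It has 18 states:
  I0: { [B → . D], [B → . e B (], [B' → . B], [D → . D Y e], [D → . a ( B], [D → . e a Y] }  — shift
  I1: { [B' → B .] }  — accept
  I2: { [B → . D], [B → . e B (], [B → D .], [D → . D Y e], [D → . a ( B], [D → . e a Y], [D → D . Y e], [Y → . B], [Y → . D D B], [Y → . a] }  — shift, reduce
  I3: { [D → a . ( B] }  — shift
  I4: { [B → . D], [B → . e B (], [B → e . B (], [D → . D Y e], [D → . a ( B], [D → . e a Y], [D → e . a Y] }  — shift
  I5: { [B → e B . (] }  — shift
  I6: { [B → . D], [B → . e B (], [D → . D Y e], [D → . a ( B], [D → . e a Y], [D → a . ( B], [D → e a . Y], [Y → . B], [Y → . D D B], [Y → . a] }  — shift
  I7: { [B → . D], [B → . e B (], [D → . D Y e], [D → . a ( B], [D → . e a Y], [D → a ( . B] }  — shift
  I8: { [Y → B .] }  — reduce
  I9: { [B → . D], [B → . e B (], [B → D .], [D → . D Y e], [D → . a ( B], [D → . e a Y], [D → D . Y e], [Y → . B], [Y → . D D B], [Y → . a], [Y → D . D B] }  — shift, reduce
  I10: { [D → e a Y .] }  — reduce
  I11: { [D → a . ( B], [Y → a .] }  — shift, reduce
  I12: { [B → . D], [B → . e B (], [B → D .], [D → . D Y e], [D → . a ( B], [D → . e a Y], [D → D . Y e], [Y → . B], [Y → . D D B], [Y → . a], [Y → D . D B], [Y → D D . B] }  — shift, reduce
  I13: { [D → D Y . e] }  — shift
  I14: { [D → D Y e .] }  — reduce
  I15: { [Y → B .], [Y → D D B .] }  — 2 reduces
  I16: { [D → a ( B .] }  — reduce
  I17: { [B → e B ( .] }  — reduce

I15 contains complete items [Y → B .], [Y → D D B .] — reduce-reduce conflict.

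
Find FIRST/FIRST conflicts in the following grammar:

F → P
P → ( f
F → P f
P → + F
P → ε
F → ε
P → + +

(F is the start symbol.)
Yes. F → P / F → P f on { '(', '+' }; F → P / F → ε on { ε }; P → '+' F / P → '+' '+' on { '+' }

A FIRST/FIRST conflict occurs when two productions N → α and N → β for the same non-terminal have FIRST(α) ∩ FIRST(β) ≠ ∅ (with ε ∈ FIRST of a nullable right-hand side, so two nullable alternatives also conflict).

FIRST sets of the non-terminals at (or reachable through a nullable prefix from) the front of some alternative:
  FIRST(P) = { '(', '+', ε }

Productions for F:
  F → P: FIRST = { '(', '+', ε }
  F → P f: FIRST = { '(', '+', 'f' }
  F → ε: FIRST = { ε }
Productions for P:
  P → ( f: FIRST = { '(' }
  P → + F: FIRST = { '+' }
  P → ε: FIRST = { ε }
  P → + +: FIRST = { '+' }

Conflict for F: F → P and F → P f
  Overlap: { '(', '+' }
Conflict for F: F → P and F → ε
  Overlap: { ε }
Conflict for P: P → + F and P → + +
  Overlap: { '+' }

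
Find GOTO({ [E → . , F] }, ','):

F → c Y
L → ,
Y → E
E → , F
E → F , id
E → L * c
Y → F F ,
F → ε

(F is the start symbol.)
GOTO(I, ',') = CLOSURE({ [A → αX.β] : [A → α.Xβ] ∈ I, X = ',' })

Items with dot before ',', with the dot advanced:
  [E → . , F] → [E → , . F]
Closure of the advanced items:
  [E → , . F] has the dot before F: add [F → . c Y], [F → .]

GOTO = { [E → , . F], [F → . c Y], [F → .] }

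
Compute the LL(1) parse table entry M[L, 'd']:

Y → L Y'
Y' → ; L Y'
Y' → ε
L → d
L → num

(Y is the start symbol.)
L → d

To find M[L, 'd'], we find productions for L where 'd' is in the predict set (PREDICT(N → α) = (FIRST(α) \ {ε}) ∪ (FOLLOW(N) if α ⇒* ε)).

L → d: PREDICT = { 'd' }
  'd' is in predict set, so this production goes in M[L, 'd']
L → num: PREDICT = { 'num' }

M[L, 'd'] = L → d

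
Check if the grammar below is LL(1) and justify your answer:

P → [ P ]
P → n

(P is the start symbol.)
Yes, the grammar is LL(1).

A grammar is LL(1) if for each non-terminal N with multiple productions, the predict sets of those productions are pairwise disjoint, where PREDICT(N → α) = (FIRST(α) \ {ε}) ∪ (FOLLOW(N) if α ⇒* ε).

For P:
  PREDICT(P → '[' P ']') = { '[' }
  PREDICT(P → n) = { 'n' }

All predict sets are disjoint. The grammar IS LL(1).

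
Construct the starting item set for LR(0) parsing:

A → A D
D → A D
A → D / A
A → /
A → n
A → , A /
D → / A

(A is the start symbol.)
First, augment the grammar with A' → A
I₀ = CLOSURE({ [A' → . A] }):
  [A' → . A] has the dot before A: add [A → . A D], [A → . D / A], [A → . /], [A → . n], [A → . , A /]
  [A → . D / A] has the dot before D: add [D → . A D], [D → . / A]
No further items can be added.

I₀ = { [A → . , A /], [A → . /], [A → . A D], [A → . D / A], [A → . n], [A' → . A], [D → . / A], [D → . A D] }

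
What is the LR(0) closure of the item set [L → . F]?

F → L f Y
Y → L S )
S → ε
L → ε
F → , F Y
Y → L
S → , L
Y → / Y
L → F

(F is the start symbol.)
To compute CLOSURE, for each item [A → α.Bβ] where B is a non-terminal, add [B → .γ] for all productions B → γ; repeat for the newly added items until nothing changes.

Start with: [L → . F]
  [L → . F] has the dot before F: add [F → . L f Y], [F → . , F Y]
  [F → . L f Y] has the dot before L: add [L → .]
No further items can be added.

CLOSURE = { [F → . , F Y], [F → . L f Y], [L → . F], [L → .] }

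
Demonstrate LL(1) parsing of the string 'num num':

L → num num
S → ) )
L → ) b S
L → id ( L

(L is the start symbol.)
LL(1) parsing maintains a stack (initially the start symbol over $) and the input. At each step: if the stack top is a terminal, match it against the current input token; if it is a non-terminal N, replace it with the RHS of M[N, lookahead] (the unique production whose predict set contains the lookahead).

Stack is shown with the top on the left.

Stack      Input      Action
----------------------------
L $        num num $  output L → num num
num num $  num num $  match 'num'
num $      num $      match 'num'
$          $          accept

The string is accepted.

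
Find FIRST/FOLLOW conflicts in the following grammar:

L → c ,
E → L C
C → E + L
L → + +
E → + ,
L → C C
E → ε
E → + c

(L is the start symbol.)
A FIRST/FOLLOW conflict occurs when a non-terminal N has a nullable alternative N → β (β ⇒* ε) and another alternative N → α with FIRST(α) ∩ FOLLOW(N) ≠ ∅: on such a lookahead the parser cannot decide between expanding α and letting N vanish via β.

Nullable non-terminals: E.
FIRST sets used below: FIRST(L) = { '+', 'c' }

E: nullable alternative(s) E → ε; FOLLOW(E) = { '+' }
  E → L C: FIRST \ {ε} = { '+', 'c' } — overlaps FOLLOW(E) on { '+' }: CONFLICT
  E → + ,: FIRST \ {ε} = { '+' } — overlaps FOLLOW(E) on { '+' }: CONFLICT
  E → ε: FIRST \ {ε} = { } — this is the only nullable alternative, skip
  E → + c: FIRST \ {ε} = { '+' } — overlaps FOLLOW(E) on { '+' }: CONFLICT

C, L have no nullable alternative, so no FIRST/FOLLOW check is needed there.

So the grammar has 3 FIRST/FOLLOW conflicts (marked CONFLICT above).

Answer: Yes. E → L C with FOLLOW(E) on { '+' }; E → '+' ',' with FOLLOW(E) on { '+' }; E → '+' c with FOLLOW(E) on { '+' }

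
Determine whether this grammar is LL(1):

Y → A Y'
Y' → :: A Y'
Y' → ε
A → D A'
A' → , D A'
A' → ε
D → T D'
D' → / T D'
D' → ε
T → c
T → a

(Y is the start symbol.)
Yes, the grammar is LL(1).

Relevant sets:
  FOLLOW(Y') = { $ }
  FOLLOW(A') = { $, '::' }
  FOLLOW(D') = { $, ',', '::' }

For Y':
  PREDICT(Y' → :: A Y') = { '::' }
  PREDICT(Y' → ε) = { $ }
For A':
  PREDICT(A' → ',' D A') = { ',' }
  PREDICT(A' → ε) = { $, '::' }
For D':
  PREDICT(D' → '/' T D') = { '/' }
  PREDICT(D' → ε) = { $, ',', '::' }
For T:
  PREDICT(T → c) = { 'c' }
  PREDICT(T → a) = { 'a' }
Y, A, D have a single production, so nothing to check there.

All predict sets are disjoint. The grammar IS LL(1).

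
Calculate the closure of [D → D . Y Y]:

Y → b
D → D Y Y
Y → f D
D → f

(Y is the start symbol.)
{ [D → D . Y Y], [Y → . b], [Y → . f D] }

Start with: [D → D . Y Y]
  [D → D . Y Y] has the dot before Y: add [Y → . b], [Y → . f D]
No further items can be added.

CLOSURE = { [D → D . Y Y], [Y → . b], [Y → . f D] }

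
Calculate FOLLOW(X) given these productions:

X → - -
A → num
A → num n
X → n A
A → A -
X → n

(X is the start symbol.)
To compute FOLLOW(X), find every occurrence of X on a right-hand side N → α X β: add FIRST(β) \ {ε}, and if β is empty or nullable also add FOLLOW(N). Iterate to a fixed point.

X is the start symbol, so $ ∈ FOLLOW(X).
X does not occur on any right-hand side.

Taking the union: FOLLOW(X) = { $ }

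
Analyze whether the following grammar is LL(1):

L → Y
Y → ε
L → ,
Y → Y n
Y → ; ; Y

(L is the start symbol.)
A grammar is LL(1) if for each non-terminal N with multiple productions, the predict sets of those productions are pairwise disjoint, where PREDICT(N → α) = (FIRST(α) \ {ε}) ∪ (FOLLOW(N) if α ⇒* ε).

Relevant sets:
  FIRST(Y) = { ';', 'n', ε }
  FOLLOW(L) = { $ }
  FOLLOW(Y) = { $, 'n' }

For L:
  PREDICT(L → Y) = { $, ';', 'n' }
  PREDICT(L → ',') = { ',' }
For Y:
  PREDICT(Y → ε) = { $, 'n' }
  PREDICT(Y → Y n) = { ';', 'n' }
  PREDICT(Y → ';' ';' Y) = { ';' }

Conflict found: Predict set conflict for Y: { 'n' }
The grammar is NOT LL(1).

Answer: No. Predict set conflict for Y: { 'n' }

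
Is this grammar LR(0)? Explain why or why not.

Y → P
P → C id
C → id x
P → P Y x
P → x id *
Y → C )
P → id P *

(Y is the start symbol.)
No. Shift-reduce conflict between [Y → P .] and [C → . id x]

A grammar is LR(0) if no state in the canonical LR(0) collection has:
  - both a shift item (dot before a terminal) and a complete item (shift-reduce conflict), or
  - two or more complete items (reduce-reduce conflict; the accept item [Y' → Y .] counts as a complete item here).

Augment with Y' → Y and build the canonical LR(0) collection (I0 = CLOSURE({[Y' → . Y]}), then GOTO on every symbol after a dot until no new states appear). It has 16 states:
  I0: { [C → . id x], [P → . C id], [P → . P Y x], [P → . id P *], [P → . x id *], [Y → . C )], [Y → . P], [Y' → . Y] }  — shift
  I1: { [P → C . id], [Y → C . )] }  — shift
  I2: { [C → . id x], [P → . C id], [P → . P Y x], [P → . id P *], [P → . x id *], [P → P . Y x], [Y → . C )], [Y → . P], [Y → P .] }  — shift, reduce
  I3: { [Y' → Y .] }  — accept
  I4: { [C → . id x], [C → id . x], [P → . C id], [P → . P Y x], [P → . id P *], [P → . x id *], [P → id . P *] }  — shift
  I5: { [P → x . id *] }  — shift
  I6: { [P → x id . *] }  — shift
  I7: { [P → x id * .] }  — reduce
  I8: { [P → C . id] }  — shift
  I9: { [C → . id x], [P → . C id], [P → . P Y x], [P → . id P *], [P → . x id *], [P → P . Y x], [P → id P . *], [Y → . C )], [Y → . P] }  — shift
  I10: { [C → id x .], [P → x . id *] }  — shift, reduce
  I11: { [P → id P * .] }  — reduce
  I12: { [P → P Y . x] }  — shift
  I13: { [P → P Y x .] }  — reduce
  I14: { [P → C id .] }  — reduce
  I15: { [Y → C ) .] }  — reduce

Conflict in state I2:
  Shift-reduce conflict between [Y → P .] and [C → . id x]
So the grammar is NOT LR(0).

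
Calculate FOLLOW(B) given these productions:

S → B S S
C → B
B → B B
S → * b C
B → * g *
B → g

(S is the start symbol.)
To compute FOLLOW(B), find every occurrence of B on a right-hand side N → α B β: add FIRST(β) \ {ε}, and if β is empty or nullable also add FOLLOW(N). Iterate to a fixed point.

In S → B S S: B is followed by S S, add FIRST(S S) \ {ε} = { '*', 'g' }
In C → B: B is at the end, add FOLLOW(C)
In B → B B: B is followed by B, add FIRST(B) \ {ε} = { '*', 'g' }
In B → B B: B is at the end; this adds FOLLOW(B) to itself — nothing new

The FOLLOW sets referred to above (computed the same way, to a fixed point):
  FOLLOW(C) = { $, '*', 'g' }

Taking the union: FOLLOW(B) = { $, '*', 'g' }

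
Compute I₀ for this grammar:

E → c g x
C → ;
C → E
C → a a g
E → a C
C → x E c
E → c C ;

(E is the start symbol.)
{ [E → . a C], [E → . c C ;], [E → . c g x], [E' → . E] }

First, augment the grammar with E' → E
I₀ = CLOSURE({ [E' → . E] }):
  [E' → . E] has the dot before E: add [E → . c g x], [E → . a C], [E → . c C ;]
No further items can be added.

I₀ = { [E → . a C], [E → . c C ;], [E → . c g x], [E' → . E] }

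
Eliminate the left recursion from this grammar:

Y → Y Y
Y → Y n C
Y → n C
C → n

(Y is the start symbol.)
Y is directly left-recursive. The standard transformation for
  A → A α₁ | ... | A α_m | β₁ | ... | β_n
is
  A  → β₁ A' | ... | β_n A'
  A' → α₁ A' | ... | α_m A' | ε

Y → n C becomes Y → n C Y'
Y → Y Y becomes Y' → Y Y'
Y → Y n C becomes Y' → n C Y'
Add Y' → ε

Productions for other non-terminals are unchanged:
  C → n

Resulting grammar:
Y → n C Y'
Y' → Y Y'
Y' → n C Y'
Y' → ε
C → n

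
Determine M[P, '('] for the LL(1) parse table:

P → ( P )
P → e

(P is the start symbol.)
To find M[P, '('], we find productions for P where '(' is in the predict set (PREDICT(N → α) = (FIRST(α) \ {ε}) ∪ (FOLLOW(N) if α ⇒* ε)).

P → ( P ): PREDICT = { '(' }
  '(' is in predict set, so this production goes in M[P, '(']
P → e: PREDICT = { 'e' }

M[P, '('] = P → ( P )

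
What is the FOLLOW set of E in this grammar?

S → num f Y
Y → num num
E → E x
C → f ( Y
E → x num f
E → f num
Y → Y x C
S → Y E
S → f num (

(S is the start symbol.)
To compute FOLLOW(E), find every occurrence of E on a right-hand side N → α E β: add FIRST(β) \ {ε}, and if β is empty or nullable also add FOLLOW(N). Iterate to a fixed point.

In E → E x: E is followed by x, add FIRST(x) \ {ε} = { 'x' }
In S → Y E: E is at the end, add FOLLOW(S)

The FOLLOW sets referred to above (computed the same way, to a fixed point):
  FOLLOW(S) = { $ }

Taking the union: FOLLOW(E) = { $, 'x' }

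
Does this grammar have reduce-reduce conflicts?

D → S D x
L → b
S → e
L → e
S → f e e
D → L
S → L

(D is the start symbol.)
Yes — I2: [D → L .] vs [S → L .]; I5: [L → e .] vs [S → e .]

A reduce-reduce conflict occurs when an LR(0) state has two complete items [A → α .] and [B → β .] — both call for a reduction, and with no lookahead the parser cannot choose between them.

Augment with D' → D and build the canonical LR(0) collection (I0 = CLOSURE({[D' → . D]}), then GOTO on every symbol after a dot until no new states appear). It has 11 states:
  I0: { [D → . L], [D → . S D x], [D' → . D], [L → . b], [L → . e], [S → . L], [S → . e], [S → . f e e] }  — shift
  I1: { [D' → D .] }  — accept
  I2: { [D → L .], [S → L .] }  — 2 reduces
  I3: { [D → . L], [D → . S D x], [D → S . D x], [L → . b], [L → . e], [S → . L], [S → . e], [S → . f e e] }  — shift
  I4: { [L → b .] }  — reduce
  I5: { [L → e .], [S → e .] }  — 2 reduces
  I6: { [S → f . e e] }  — shift
  I7: { [S → f e . e] }  — shift
  I8: { [S → f e e .] }  — reduce
  I9: { [D → S D . x] }  — shift
  I10: { [D → S D x .] }  — reduce

I2 contains complete items [D → L .], [S → L .] — reduce-reduce conflict.
I5 contains complete items [L → e .], [S → e .] — reduce-reduce conflict.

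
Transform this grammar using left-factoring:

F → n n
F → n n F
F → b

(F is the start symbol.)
Left-factoring transforms A → αβ₁ | αβ₂ into A → αA' and A' → β₁ | β₂
(α is the longest common prefix among the alternatives). Repeat until
no nonterminal has two alternatives with a common prefix.

Round 1: F has alternatives sharing prefix 'n n'. Introduce F': F → n n F'
  Add: F' → ε
  Add: F' → F

No remaining common prefixes — done.

Resulting grammar:
F → n n F'
F' → ε
F' → F
F → b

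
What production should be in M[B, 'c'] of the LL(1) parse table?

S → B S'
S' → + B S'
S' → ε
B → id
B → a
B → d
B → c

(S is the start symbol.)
To find M[B, 'c'], we find productions for B where 'c' is in the predict set (PREDICT(N → α) = (FIRST(α) \ {ε}) ∪ (FOLLOW(N) if α ⇒* ε)).

B → id: PREDICT = { 'id' }
B → a: PREDICT = { 'a' }
B → d: PREDICT = { 'd' }
B → c: PREDICT = { 'c' }
  'c' is in predict set, so this production goes in M[B, 'c']

M[B, 'c'] = B → c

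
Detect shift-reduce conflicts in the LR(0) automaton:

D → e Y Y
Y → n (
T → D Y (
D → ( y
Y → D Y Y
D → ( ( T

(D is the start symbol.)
Augment with D' → D and build the canonical LR(0) collection (I0 = CLOSURE({[D' → . D]}), then GOTO on every symbol after a dot until no new states appear). It has 17 states:
  I0: { [D → . ( ( T], [D → . ( y], [D → . e Y Y], [D' → . D] }  — shift
  I1: { [D → ( . ( T], [D → ( . y] }  — shift
  I2: { [D' → D .] }  — accept
  I3: { [D → . ( ( T], [D → . ( y], [D → . e Y Y], [D → e . Y Y], [Y → . D Y Y], [Y → . n (] }  — shift
  I4: { [D → . ( ( T], [D → . ( y], [D → . e Y Y], [Y → . D Y Y], [Y → . n (], [Y → D . Y Y] }  — shift
  I5: { [D → . ( ( T], [D → . ( y], [D → . e Y Y], [D → e Y . Y], [Y → . D Y Y], [Y → . n (] }  — shift
  I6: { [Y → n . (] }  — shift
  I7: { [Y → n ( .] }  — reduce
  I8: { [D → e Y Y .] }  — reduce
  I9: { [D → . ( ( T], [D → . ( y], [D → . e Y Y], [Y → . D Y Y], [Y → . n (], [Y → D Y . Y] }  — shift
  I10: { [Y → D Y Y .] }  — reduce
  I11: { [D → ( ( . T], [D → . ( ( T], [D → . ( y], [D → . e Y Y], [T → . D Y (] }  — shift
  I12: { [D → ( y .] }  — reduce
  I13: { [D → . ( ( T], [D → . ( y], [D → . e Y Y], [T → D . Y (], [Y → . D Y Y], [Y → . n (] }  — shift
  I14: { [D → ( ( T .] }  — reduce
  I15: { [T → D Y . (] }  — shift
  I16: { [T → D Y ( .] }  — reduce

No state contains both a complete item and a shift item.

Answer: No shift-reduce conflicts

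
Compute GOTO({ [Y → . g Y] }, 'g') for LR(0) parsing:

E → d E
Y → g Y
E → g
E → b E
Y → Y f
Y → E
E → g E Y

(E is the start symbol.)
GOTO(I, 'g') = CLOSURE({ [A → αX.β] : [A → α.Xβ] ∈ I, X = 'g' })

Items with dot before 'g', with the dot advanced:
  [Y → . g Y] → [Y → g . Y]
Closure of the advanced items:
  [Y → g . Y] has the dot before Y: add [Y → . g Y], [Y → . Y f], [Y → . E]
  [Y → . E] has the dot before E: add [E → . d E], [E → . g], [E → . b E], [E → . g E Y]

GOTO = { [E → . b E], [E → . d E], [E → . g E Y], [E → . g], [Y → . E], [Y → . Y f], [Y → . g Y], [Y → g . Y] }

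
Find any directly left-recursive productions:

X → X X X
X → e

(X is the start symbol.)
Yes, X is left-recursive

X → X X X: LEFT RECURSIVE (starts with X)
X → e: starts with e

The grammar has direct left recursion on: X.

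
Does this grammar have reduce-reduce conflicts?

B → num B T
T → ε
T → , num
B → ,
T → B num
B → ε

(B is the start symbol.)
A reduce-reduce conflict occurs when an LR(0) state has two complete items [A → α .] and [B → β .] — both call for a reduction, and with no lookahead the parser cannot choose between them.

Augment with B' → B and build the canonical LR(0) collection (I0 = CLOSURE({[B' → . B]}), then GOTO on every symbol after a dot until no new states appear). It has 10 states:
  I0: { [B → . ,], [B → . num B T], [B → .], [B' → . B] }  — shift, reduce
  I1: { [B → , .] }  — reduce
  I2: { [B' → B .] }  — accept
  I3: { [B → . ,], [B → . num B T], [B → .], [B → num . B T] }  — shift, reduce
  I4: { [B → . ,], [B → . num B T], [B → .], [B → num B . T], [T → . , num], [T → . B num], [T → .] }  — shift, 2 reduces
  I5: { [B → , .], [T → , . num] }  — shift, reduce
  I6: { [T → B . num] }  — shift
  I7: { [B → num B T .] }  — reduce
  I8: { [T → B num .] }  — reduce
  I9: { [T → , num .] }  — reduce

I4 contains complete items [B → .], [T → .] — reduce-reduce conflict.

Answer: Yes — I4: [B → .] vs [T → .]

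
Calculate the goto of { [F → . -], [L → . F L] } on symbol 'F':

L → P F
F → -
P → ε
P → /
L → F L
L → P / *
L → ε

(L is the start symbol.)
{ [F → . -], [L → . F L], [L → . P / *], [L → . P F], [L → .], [L → F . L], [P → . /], [P → .] }

GOTO(I, 'F') = CLOSURE({ [A → αX.β] : [A → α.Xβ] ∈ I, X = 'F' })

Items with dot before 'F', with the dot advanced:
  [L → . F L] → [L → F . L]
Closure of the advanced items:
  [L → F . L] has the dot before L: add [L → . P F], [L → . F L], [L → . P / *], [L → .]
  [L → . P F] has the dot before P: add [P → .], [P → . /]
  [L → . F L] has the dot before F: add [F → . -]

GOTO = { [F → . -], [L → . F L], [L → . P / *], [L → . P F], [L → .], [L → F . L], [P → . /], [P → .] }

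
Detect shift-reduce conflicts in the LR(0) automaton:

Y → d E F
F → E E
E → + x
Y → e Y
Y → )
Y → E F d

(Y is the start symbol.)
A shift-reduce conflict occurs when an LR(0) state has both:
  - a complete (reduce) item [A → α .] (dot at the end), and
  - a shift item [B → β . c γ] (dot before a terminal).

Augment with Y' → Y and build the canonical LR(0) collection (I0 = CLOSURE({[Y' → . Y]}), then GOTO on every symbol after a dot until no new states appear). It has 15 states:
  I0: { [E → . + x], [Y → . )], [Y → . E F d], [Y → . d E F], [Y → . e Y], [Y' → . Y] }  — shift
  I1: { [Y → ) .] }  — reduce
  I2: { [E → + . x] }  — shift
  I3: { [E → . + x], [F → . E E], [Y → E . F d] }  — shift
  I4: { [Y' → Y .] }  — accept
  I5: { [E → . + x], [Y → d . E F] }  — shift
  I6: { [E → . + x], [Y → . )], [Y → . E F d], [Y → . d E F], [Y → . e Y], [Y → e . Y] }  — shift
  I7: { [Y → e Y .] }  — reduce
  I8: { [E → . + x], [F → . E E], [Y → d E . F] }  — shift
  I9: { [E → . + x], [F → E . E] }  — shift
  I10: { [Y → d E F .] }  — reduce
  I11: { [F → E E .] }  — reduce
  I12: { [Y → E F . d] }  — shift
  I13: { [Y → E F d .] }  — reduce
  I14: { [E → + x .] }  — reduce

No state contains both a complete item and a shift item.

Answer: No shift-reduce conflicts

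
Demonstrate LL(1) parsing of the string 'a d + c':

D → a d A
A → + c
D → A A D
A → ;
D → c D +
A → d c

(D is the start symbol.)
Stack is shown with the top on the left.

Stack    Input      Action
--------------------------
D $      a d + c $  output D → a d A
a d A $  a d + c $  match 'a'
d A $    d + c $    match 'd'
A $      + c $      output A → + c
+ c $    + c $      match '+'
c $      c $        match 'c'
$        $          accept

The string is accepted.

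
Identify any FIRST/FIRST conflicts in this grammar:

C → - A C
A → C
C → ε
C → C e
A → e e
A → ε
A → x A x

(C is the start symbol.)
A FIRST/FIRST conflict occurs when two productions N → α and N → β for the same non-terminal have FIRST(α) ∩ FIRST(β) ≠ ∅ (with ε ∈ FIRST of a nullable right-hand side, so two nullable alternatives also conflict).

FIRST sets of the non-terminals at (or reachable through a nullable prefix from) the front of some alternative:
  FIRST(C) = { '-', 'e', ε }

Productions for C:
  C → - A C: FIRST = { '-' }
  C → ε: FIRST = { ε }
  C → C e: FIRST = { '-', 'e' }
Productions for A:
  A → C: FIRST = { '-', 'e', ε }
  A → e e: FIRST = { 'e' }
  A → ε: FIRST = { ε }
  A → x A x: FIRST = { 'x' }

Conflict for C: C → - A C and C → C e
  Overlap: { '-' }
Conflict for A: A → C and A → e e
  Overlap: { 'e' }
Conflict for A: A → C and A → ε
  Overlap: { ε }

Answer: Yes. C → '-' A C / C → C e on { '-' }; A → C / A → e e on { 'e' }; A → C / A → ε on { ε }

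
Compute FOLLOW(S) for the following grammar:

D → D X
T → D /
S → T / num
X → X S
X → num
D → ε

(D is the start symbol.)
{ $, '/', 'num' }

To compute FOLLOW(S), find every occurrence of S on a right-hand side N → α S β: add FIRST(β) \ {ε}, and if β is empty or nullable also add FOLLOW(N). Iterate to a fixed point.

In X → X S: S is at the end, add FOLLOW(X)

The FOLLOW sets referred to above (computed the same way, to a fixed point):
  FOLLOW(X) = { $, '/', 'num' }

Taking the union: FOLLOW(S) = { $, '/', 'num' }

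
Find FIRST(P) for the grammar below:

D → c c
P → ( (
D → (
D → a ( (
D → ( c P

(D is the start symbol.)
From P → ( (:
  - '(' is a terminal: add '(' and stop

Collecting: FIRST(P) = { '(' }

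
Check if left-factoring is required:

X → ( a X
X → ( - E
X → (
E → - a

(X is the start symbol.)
Yes, X has productions with common prefix '('

Left-factoring is needed when two productions for the same non-terminal
share a common prefix on the right-hand side.

Productions for X:
  X → ( a X
  X → ( - E
  X → (

Found common prefix '(' in productions for X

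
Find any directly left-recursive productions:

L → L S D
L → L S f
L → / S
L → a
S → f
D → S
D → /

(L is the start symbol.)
Yes, L is left-recursive

Direct left recursion occurs when N → N α for some non-terminal N (the right-hand side begins with the left-hand side itself).

L → L S D: LEFT RECURSIVE (starts with L)
L → L S f: LEFT RECURSIVE (starts with L)
L → / S: starts with '/'
L → a: starts with a
S → f: starts with f
D → S: starts with S
D → /: starts with '/'

The grammar has direct left recursion on: L.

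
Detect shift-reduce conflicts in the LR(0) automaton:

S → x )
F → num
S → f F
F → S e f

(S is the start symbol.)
A shift-reduce conflict occurs when an LR(0) state has both:
  - a complete (reduce) item [A → α .] (dot at the end), and
  - a shift item [B → β . c γ] (dot before a terminal).

Augment with S' → S and build the canonical LR(0) collection (I0 = CLOSURE({[S' → . S]}), then GOTO on every symbol after a dot until no new states appear). It has 10 states:
  I0: { [S → . f F], [S → . x )], [S' → . S] }  — shift
  I1: { [S' → S .] }  — accept
  I2: { [F → . S e f], [F → . num], [S → . f F], [S → . x )], [S → f . F] }  — shift
  I3: { [S → x . )] }  — shift
  I4: { [S → x ) .] }  — reduce
  I5: { [S → f F .] }  — reduce
  I6: { [F → S . e f] }  — shift
  I7: { [F → num .] }  — reduce
  I8: { [F → S e . f] }  — shift
  I9: { [F → S e f .] }  — reduce

No state contains both a complete item and a shift item.

Answer: No shift-reduce conflicts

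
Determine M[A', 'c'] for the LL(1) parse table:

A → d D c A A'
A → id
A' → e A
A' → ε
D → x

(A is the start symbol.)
Empty (error entry)

To find M[A', 'c'], we find productions for A' where 'c' is in the predict set (PREDICT(N → α) = (FIRST(α) \ {ε}) ∪ (FOLLOW(N) if α ⇒* ε)).

Relevant sets:
  FOLLOW(A') = { $, 'e' }

A' → e A: PREDICT = { 'e' }
A' → ε: PREDICT = { $, 'e' }

M[A', 'c'] is empty (no production applies)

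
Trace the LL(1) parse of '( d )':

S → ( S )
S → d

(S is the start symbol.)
Stack is shown with the top on the left.

Stack    Input    Action
------------------------
S $      ( d ) $  output S → ( S )
( S ) $  ( d ) $  match '('
S ) $    d ) $    output S → d
d ) $    d ) $    match 'd'
) $      ) $      match ')'
$        $        accept

The string is accepted.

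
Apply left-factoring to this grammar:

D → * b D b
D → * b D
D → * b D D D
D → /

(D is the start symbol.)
D → * b D D'
D' → b
D' → ε
D' → D D
D → /

Left-factoring transforms A → αβ₁ | αβ₂ into A → αA' and A' → β₁ | β₂
(α is the longest common prefix among the alternatives). Repeat until
no nonterminal has two alternatives with a common prefix.

Round 1: D has alternatives sharing prefix '* b D'. Introduce D': D → * b D D'
  Add: D' → b
  Add: D' → ε
  Add: D' → D D

No remaining common prefixes — done.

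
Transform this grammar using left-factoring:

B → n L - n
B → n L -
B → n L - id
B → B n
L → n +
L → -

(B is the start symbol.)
Left-factoring transforms A → αβ₁ | αβ₂ into A → αA' and A' → β₁ | β₂
(α is the longest common prefix among the alternatives). Repeat until
no nonterminal has two alternatives with a common prefix.

Round 1: B has alternatives sharing prefix 'n L -'. Introduce B': B → n L - B'
  Add: B' → n
  Add: B' → ε
  Add: B' → id

No remaining common prefixes — done.

Resulting grammar:
B → n L - B'
B' → n
B' → ε
B' → id
B → B n
L → n +
L → -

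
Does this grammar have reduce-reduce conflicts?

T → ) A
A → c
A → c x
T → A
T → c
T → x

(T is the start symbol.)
Yes — I4: [A → c .] vs [T → c .]

A reduce-reduce conflict occurs when an LR(0) state has two complete items [A → α .] and [B → β .] — both call for a reduction, and with no lookahead the parser cannot choose between them.

Augment with T' → T and build the canonical LR(0) collection (I0 = CLOSURE({[T' → . T]}), then GOTO on every symbol after a dot until no new states appear). It has 9 states:
  I0: { [A → . c x], [A → . c], [T → . ) A], [T → . A], [T → . c], [T → . x], [T' → . T] }  — shift
  I1: { [A → . c x], [A → . c], [T → ) . A] }  — shift
  I2: { [T → A .] }  — reduce
  I3: { [T' → T .] }  — accept
  I4: { [A → c . x], [A → c .], [T → c .] }  — shift, 2 reduces
  I5: { [T → x .] }  — reduce
  I6: { [A → c x .] }  — reduce
  I7: { [T → ) A .] }  — reduce
  I8: { [A → c . x], [A → c .] }  — shift, reduce

I4 contains complete items [A → c .], [T → c .] — reduce-reduce conflict.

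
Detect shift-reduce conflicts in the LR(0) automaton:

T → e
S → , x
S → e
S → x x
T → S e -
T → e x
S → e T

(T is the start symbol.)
Yes — I4: [S → e .] vs [S → . , x]; I8: [T → e x .] vs [S → x . x]

A shift-reduce conflict occurs when an LR(0) state has both:
  - a complete (reduce) item [A → α .] (dot at the end), and
  - a shift item [B → β . c γ] (dot before a terminal).

Augment with T' → T and build the canonical LR(0) collection (I0 = CLOSURE({[T' → . T]}), then GOTO on every symbol after a dot until no new states appear). It has 12 states:
  I0: { [S → . , x], [S → . e T], [S → . e], [S → . x x], [T → . S e -], [T → . e x], [T → . e], [T' → . T] }  — shift
  I1: { [S → , . x] }  — shift
  I2: { [T → S . e -] }  — shift
  I3: { [T' → T .] }  — accept
  I4: { [S → . , x], [S → . e T], [S → . e], [S → . x x], [S → e . T], [S → e .], [T → . S e -], [T → . e x], [T → . e], [T → e . x], [T → e .] }  — shift, 2 reduces
  I5: { [S → x . x] }  — shift
  I6: { [S → x x .] }  — reduce
  I7: { [S → e T .] }  — reduce
  I8: { [S → x . x], [T → e x .] }  — shift, reduce
  I9: { [T → S e . -] }  — shift
  I10: { [T → S e - .] }  — reduce
  I11: { [S → , x .] }  — reduce

I4 contains reduce items [S → e .], [T → e .] and shift items [S → . , x], [S → . e], [S → . e T], [S → . x x], [T → . e], [T → . e x], [T → e . x] — shift-reduce conflict.
I8 contains reduce item [T → e x .] and shift item [S → x . x] — shift-reduce conflict.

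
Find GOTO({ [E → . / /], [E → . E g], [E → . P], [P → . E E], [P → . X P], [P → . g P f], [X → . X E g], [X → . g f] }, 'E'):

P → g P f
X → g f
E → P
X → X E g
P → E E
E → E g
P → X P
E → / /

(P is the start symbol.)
GOTO(I, 'E') = CLOSURE({ [A → αX.β] : [A → α.Xβ] ∈ I, X = 'E' })

Items with dot before 'E', with the dot advanced:
  [E → . E g] → [E → E . g]
  [P → . E E] → [P → E . E]
Closure of the advanced items:
  [P → E . E] has the dot before E: add [E → . P], [E → . E g], [E → . / /]
  [E → . P] has the dot before P: add [P → . g P f], [P → . E E], [P → . X P]
  [P → . X P] has the dot before X: add [X → . g f], [X → . X E g]

GOTO = { [E → . / /], [E → . E g], [E → . P], [E → E . g], [P → . E E], [P → . X P], [P → . g P f], [P → E . E], [X → . X E g], [X → . g f] }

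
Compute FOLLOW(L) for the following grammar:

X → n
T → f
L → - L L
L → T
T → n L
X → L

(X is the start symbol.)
In L → - L L: L is followed by L, add FIRST(L) \ {ε} = { '-', 'f', 'n' }
In L → - L L: L is at the end; this adds FOLLOW(L) to itself — nothing new
In T → n L: L is at the end, add FOLLOW(T)
In X → L: L is at the end, add FOLLOW(X)

The FOLLOW sets referred to above (computed the same way, to a fixed point):
  FOLLOW(T) = { $, '-', 'f', 'n' }
  FOLLOW(X) = { $ }

Taking the union: FOLLOW(L) = { $, '-', 'f', 'n' }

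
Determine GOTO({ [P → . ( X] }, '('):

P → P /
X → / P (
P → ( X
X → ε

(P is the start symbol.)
GOTO(I, '(') = CLOSURE({ [A → αX.β] : [A → α.Xβ] ∈ I, X = '(' })

Items with dot before '(', with the dot advanced:
  [P → . ( X] → [P → ( . X]
Closure of the advanced items:
  [P → ( . X] has the dot before X: add [X → . / P (], [X → .]

GOTO = { [P → ( . X], [X → . / P (], [X → .] }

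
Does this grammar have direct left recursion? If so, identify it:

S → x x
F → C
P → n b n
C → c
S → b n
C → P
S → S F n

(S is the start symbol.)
Direct left recursion occurs when N → N α for some non-terminal N (the right-hand side begins with the left-hand side itself).

S → x x: starts with x
F → C: starts with C
P → n b n: starts with n
C → c: starts with c
S → b n: starts with b
C → P: starts with P
S → S F n: LEFT RECURSIVE (starts with S)

The grammar has direct left recursion on: S.

Answer: Yes, S is left-recursive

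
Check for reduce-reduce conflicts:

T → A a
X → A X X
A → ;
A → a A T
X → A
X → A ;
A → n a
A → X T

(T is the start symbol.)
Yes — I9: [A → ; .] vs [X → A ; .]

A reduce-reduce conflict occurs when an LR(0) state has two complete items [A → α .] and [B → β .] — both call for a reduction, and with no lookahead the parser cannot choose between them.

Augment with T' → T and build the canonical LR(0) collection (I0 = CLOSURE({[T' → . T]}), then GOTO on every symbol after a dot until no new states appear). It has 16 states:
  I0: { [A → . ;], [A → . X T], [A → . a A T], [A → . n a], [T → . A a], [T' → . T], [X → . A ;], [X → . A X X], [X → . A] }  — shift
  I1: { [A → ; .] }  — reduce
  I2: { [A → . ;], [A → . X T], [A → . a A T], [A → . n a], [T → A . a], [X → . A ;], [X → . A X X], [X → . A], [X → A . ;], [X → A . X X], [X → A .] }  — shift, reduce
  I3: { [T' → T .] }  — accept
  I4: { [A → . ;], [A → . X T], [A → . a A T], [A → . n a], [A → X . T], [T → . A a], [X → . A ;], [X → . A X X], [X → . A] }  — shift
  I5: { [A → . ;], [A → . X T], [A → . a A T], [A → . n a], [A → a . A T], [X → . A ;], [X → . A X X], [X → . A] }  — shift
  I6: { [A → n . a] }  — shift
  I7: { [A → n a .] }  — reduce
  I8: { [A → . ;], [A → . X T], [A → . a A T], [A → . n a], [A → a A . T], [T → . A a], [X → . A ;], [X → . A X X], [X → . A], [X → A . ;], [X → A . X X], [X → A .] }  — shift, reduce
  I9: { [A → ; .], [X → A ; .] }  — 2 reduces
  I10: { [A → a A T .] }  — reduce
  I11: { [A → . ;], [A → . X T], [A → . a A T], [A → . n a], [A → X . T], [T → . A a], [X → . A ;], [X → . A X X], [X → . A], [X → A X . X] }  — shift
  I12: { [A → X T .] }  — reduce
  I13: { [A → . ;], [A → . X T], [A → . a A T], [A → . n a], [A → X . T], [T → . A a], [X → . A ;], [X → . A X X], [X → . A], [X → A X X .] }  — shift, reduce
  I14: { [A → . ;], [A → . X T], [A → . a A T], [A → . n a], [X → . A ;], [X → . A X X], [X → . A], [X → A . ;], [X → A . X X], [X → A .] }  — shift, reduce
  I15: { [A → . ;], [A → . X T], [A → . a A T], [A → . n a], [A → a . A T], [T → A a .], [X → . A ;], [X → . A X X], [X → . A] }  — shift, reduce

I9 contains complete items [A → ; .], [X → A ; .] — reduce-reduce conflict.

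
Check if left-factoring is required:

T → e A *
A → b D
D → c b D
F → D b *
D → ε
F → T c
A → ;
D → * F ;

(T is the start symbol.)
Left-factoring is needed when two productions for the same non-terminal
share a common prefix on the right-hand side.

Productions for A:
  A → b D
  A → ;
Productions for D:
  D → c b D
  D → ε
  D → * F ;
Productions for F:
  F → D b *
  F → T c

No common prefixes found.

Answer: No, left-factoring is not needed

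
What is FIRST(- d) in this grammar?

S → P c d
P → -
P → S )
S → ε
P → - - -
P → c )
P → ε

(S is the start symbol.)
To compute FIRST(- d), process the symbols left to right:
Symbol - is a terminal. Add '-' and stop.
FIRST(- d) = { '-' }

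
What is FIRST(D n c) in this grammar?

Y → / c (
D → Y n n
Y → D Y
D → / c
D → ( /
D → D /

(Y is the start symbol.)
FIRST sets of the non-terminals involved (from the grammar, by fixed-point iteration):
  FIRST(D) = { '(', '/' }

To compute FIRST(D n c), process the symbols left to right:
Symbol D is a non-terminal. Add FIRST(D) \ {ε} = { '(', '/' }
D is not nullable (ε ∉ FIRST(D)), so stop here.
FIRST(D n c) = { '(', '/' }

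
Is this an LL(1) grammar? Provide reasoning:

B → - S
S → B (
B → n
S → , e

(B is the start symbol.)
Yes, the grammar is LL(1).

A grammar is LL(1) if for each non-terminal N with multiple productions, the predict sets of those productions are pairwise disjoint, where PREDICT(N → α) = (FIRST(α) \ {ε}) ∪ (FOLLOW(N) if α ⇒* ε).

Relevant sets:
  FIRST(B) = { '-', 'n' }

For B:
  PREDICT(B → '-' S) = { '-' }
  PREDICT(B → n) = { 'n' }
For S:
  PREDICT(S → B '(') = { '-', 'n' }
  PREDICT(S → ',' e) = { ',' }

All predict sets are disjoint. The grammar IS LL(1).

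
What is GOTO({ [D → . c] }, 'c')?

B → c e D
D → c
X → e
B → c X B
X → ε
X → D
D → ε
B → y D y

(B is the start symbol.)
GOTO(I, 'c') = CLOSURE({ [A → αX.β] : [A → α.Xβ] ∈ I, X = 'c' })

Items with dot before 'c', with the dot advanced:
  [D → . c] → [D → c .]
Closure adds nothing (no advanced item has the dot before a non-terminal).

GOTO = { [D → c .] }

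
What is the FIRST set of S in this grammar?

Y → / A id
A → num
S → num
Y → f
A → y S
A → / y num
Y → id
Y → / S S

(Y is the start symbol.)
{ 'num' }

To compute FIRST(S), examine every production with S on the left-hand side, reading each right-hand side left to right until a non-nullable symbol is reached.

From S → num:
  - num is a terminal: add 'num' and stop

Collecting: FIRST(S) = { 'num' }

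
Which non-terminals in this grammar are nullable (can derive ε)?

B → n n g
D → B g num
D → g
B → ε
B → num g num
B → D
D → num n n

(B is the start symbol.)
A non-terminal is nullable if it can derive ε (the empty string): either it has an ε-production, or it has a production whose right-hand side consists entirely of nullable non-terminals.

ε-productions: B → ε
So B is immediately nullable.
No further non-terminal can be added: every production for the remaining non-terminals contains a terminal or a non-nullable non-terminal.
Nullable = { 'B' }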